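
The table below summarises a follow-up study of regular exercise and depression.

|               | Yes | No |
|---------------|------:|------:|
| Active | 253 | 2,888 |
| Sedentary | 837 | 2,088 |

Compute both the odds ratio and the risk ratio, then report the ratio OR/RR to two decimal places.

Cells: a = 253, b = 2888, c = 837, d = 2088.
OR = (253·2088)/(2888·837) = 528264/2417256 = 0.21854
Risk in exposed = 253/3141 = 0.08055; risk in unexposed = 837/2925 = 0.28615; RR = 0.28148
OR/RR = 0.21854 / 0.28148 = 0.77638
The outcome is not rare, so the OR lies further from 1 than the RR.

0.78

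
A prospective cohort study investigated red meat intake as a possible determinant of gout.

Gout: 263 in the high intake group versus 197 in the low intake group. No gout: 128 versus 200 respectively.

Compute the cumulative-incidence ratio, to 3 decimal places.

From the description: a = 263, b = 128, c = 197, d = 200.
Risk in exposed = 263/391 = 0.67263; risk in unexposed = 197/397 = 0.49622.
RR = 0.67263 / 0.49622 = 1.35551
The risk among the exposed is 1.36 times that among the unexposed.

1.356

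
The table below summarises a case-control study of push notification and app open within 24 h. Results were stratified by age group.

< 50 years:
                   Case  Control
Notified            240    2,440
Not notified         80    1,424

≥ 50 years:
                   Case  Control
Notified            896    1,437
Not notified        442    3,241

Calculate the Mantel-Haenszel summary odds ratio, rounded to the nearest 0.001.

OR_MH = Σ(aᵢdᵢ/nᵢ) / Σ(bᵢcᵢ/nᵢ), where nᵢ is the stratum total.
Stratum 1 (< 50 years): n = 4184; a·d/n = 240·1424/4184 = 81.6826; b·c/n = 2440·80/4184 = 46.6539
Stratum 2 (≥ 50 years): n = 6016; a·d/n = 896·3241/6016 = 482.7021; b·c/n = 1437·442/6016 = 105.5775
OR_MH = (81.6826 + 482.7021) / (46.6539 + 105.5775) = 564.3847 / 152.2314 = 3.70741

3.707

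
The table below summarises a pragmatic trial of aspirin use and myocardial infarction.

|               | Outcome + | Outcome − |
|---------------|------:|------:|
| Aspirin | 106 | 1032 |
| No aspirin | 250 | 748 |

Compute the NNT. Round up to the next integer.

Risk in treated group = 106/1138 = 0.09315; risk in control = 250/998 = 0.25050.
Absolute risk reduction = 0.25050 − 0.09315 = 0.15736
NNT = 1 / ARR = 1 / 0.15736 = 6.355 → round up → 7

7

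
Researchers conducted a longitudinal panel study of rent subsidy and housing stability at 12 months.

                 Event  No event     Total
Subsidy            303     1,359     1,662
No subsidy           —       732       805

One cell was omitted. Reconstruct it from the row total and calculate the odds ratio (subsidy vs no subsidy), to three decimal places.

2.236

The missing cell is in the unexposed row: 805 − 732 = 73.
So a = 303, b = 1359, c = 73, d = 732.
OR = (a·d)/(b·c) = (303 × 732) / (1359 × 73) = 221796 / 99207 = 2.23569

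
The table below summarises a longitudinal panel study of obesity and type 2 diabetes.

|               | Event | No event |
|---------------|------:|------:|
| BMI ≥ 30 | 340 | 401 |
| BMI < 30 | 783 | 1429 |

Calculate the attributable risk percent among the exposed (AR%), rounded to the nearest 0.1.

22.9

Cells: a = 340, b = 401, c = 783, d = 1429.
Risk in exposed = 340/741 = 0.45884; risk in unexposed = 783/2212 = 0.35398.
RR = 0.45884/0.35398 = 1.29624
AR% = (RR − 1)/RR × 100 = (1.29624 − 1)/1.29624 × 100 = 22.8536%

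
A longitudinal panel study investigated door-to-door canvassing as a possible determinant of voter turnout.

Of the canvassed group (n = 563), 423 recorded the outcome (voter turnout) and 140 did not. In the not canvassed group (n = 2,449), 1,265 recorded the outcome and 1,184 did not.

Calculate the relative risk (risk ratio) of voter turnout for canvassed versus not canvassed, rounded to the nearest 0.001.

From the description: a = 423, b = 140, c = 1265, d = 1184.
Risk in exposed = 423/563 = 0.75133; risk in unexposed = 1265/2449 = 0.51654.
RR = 0.75133 / 0.51654 = 1.45456
The risk among the exposed is 1.45 times that among the unexposed.

1.455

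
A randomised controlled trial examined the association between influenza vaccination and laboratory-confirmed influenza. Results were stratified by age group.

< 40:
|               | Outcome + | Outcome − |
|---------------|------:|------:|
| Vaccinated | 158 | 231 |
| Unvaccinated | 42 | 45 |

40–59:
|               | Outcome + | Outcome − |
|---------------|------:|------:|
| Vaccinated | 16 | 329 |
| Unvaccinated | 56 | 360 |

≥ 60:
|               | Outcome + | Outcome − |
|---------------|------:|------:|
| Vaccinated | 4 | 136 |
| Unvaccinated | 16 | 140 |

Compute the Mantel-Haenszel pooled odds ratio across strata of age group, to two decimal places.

OR_MH = Σ(aᵢdᵢ/nᵢ) / Σ(bᵢcᵢ/nᵢ), where nᵢ is the stratum total.
Stratum 1 (< 40): n = 476; a·d/n = 158·45/476 = 14.9370; b·c/n = 231·42/476 = 20.3824
Stratum 2 (40–59): n = 761; a·d/n = 16·360/761 = 7.5690; b·c/n = 329·56/761 = 24.2102
Stratum 3 (≥ 60): n = 296; a·d/n = 4·140/296 = 1.8919; b·c/n = 136·16/296 = 7.3514
OR_MH = (14.9370 + 7.5690 + 1.8919) / (20.3824 + 24.2102 + 7.3514) = 24.3979 / 51.9440 = 0.46970

0.47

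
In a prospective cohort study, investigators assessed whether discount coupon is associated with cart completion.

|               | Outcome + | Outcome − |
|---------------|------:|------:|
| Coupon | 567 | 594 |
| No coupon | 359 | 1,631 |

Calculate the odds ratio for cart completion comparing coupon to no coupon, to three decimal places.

4.337

Cells: a = 567, b = 594, c = 359, d = 1631.
OR = (a·d)/(b·c) = (567 × 1631) / (594 × 359) = 924777 / 213246 = 4.33667
The odds of cart completion are about 4.34 times as high in the coupon group.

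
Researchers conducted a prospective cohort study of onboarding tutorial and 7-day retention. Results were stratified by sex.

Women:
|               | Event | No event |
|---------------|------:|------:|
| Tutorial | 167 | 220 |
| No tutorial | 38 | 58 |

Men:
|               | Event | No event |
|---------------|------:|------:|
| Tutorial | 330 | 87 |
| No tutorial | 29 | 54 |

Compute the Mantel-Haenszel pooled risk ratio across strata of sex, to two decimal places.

RR_MH = Σ(aᵢ·n₀ᵢ/nᵢ) / Σ(cᵢ·n₁ᵢ/nᵢ), with n₁ᵢ = aᵢ+bᵢ (exposed), n₀ᵢ = cᵢ+dᵢ (unexposed), nᵢ = n₁ᵢ+n₀ᵢ.
Stratum 1 (Women): n₁ = 387, n₀ = 96, n = 483; a·n₀/n = 167·96/483 = 33.1925; c·n₁/n = 38·387/483 = 30.4472
Stratum 2 (Men): n₁ = 417, n₀ = 83, n = 500; a·n₀/n = 330·83/500 = 54.7800; c·n₁/n = 29·417/500 = 24.1860
RR_MH = (33.1925 + 54.7800) / (30.4472 + 24.1860) = 87.9725 / 54.6332 = 1.61024

1.61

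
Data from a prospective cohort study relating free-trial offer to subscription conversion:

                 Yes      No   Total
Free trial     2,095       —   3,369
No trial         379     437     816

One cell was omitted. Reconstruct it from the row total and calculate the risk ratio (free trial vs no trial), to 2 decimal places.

The missing cell is in the exposed row: 3369 − 2095 = 1274.
So a = 2095, b = 1274, c = 379, d = 437.
RR = [a/(a+b)] / [c/(c+d)] = (2095/3369) / (379/816) = 0.62185/0.46446 = 1.33886

1.34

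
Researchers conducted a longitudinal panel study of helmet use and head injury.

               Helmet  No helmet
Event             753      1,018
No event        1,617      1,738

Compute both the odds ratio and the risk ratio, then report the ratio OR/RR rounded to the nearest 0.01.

0.92

Reading the table with exposure as columns: a = 753 (Helmet, case), b = 1617 (Helmet, non-case), c = 1018 (No helmet, case), d = 1738.
OR = (753·1738)/(1617·1018) = 1308714/1646106 = 0.79504
Risk in exposed = 753/2370 = 0.31772; risk in unexposed = 1018/2756 = 0.36938; RR = 0.86016
OR/RR = 0.79504 / 0.86016 = 0.92429
The outcome is not rare, so the OR lies further from 1 than the RR.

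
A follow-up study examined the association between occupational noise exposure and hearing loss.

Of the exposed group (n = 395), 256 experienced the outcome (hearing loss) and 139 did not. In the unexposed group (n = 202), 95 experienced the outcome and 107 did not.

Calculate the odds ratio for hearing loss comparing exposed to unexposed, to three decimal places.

From the description: a = 256, b = 139, c = 95, d = 107.
OR = (a·d)/(b·c) = (256 × 107) / (139 × 95) = 27392 / 13205 = 2.07437
The odds of hearing loss are about 2.07 times as high in the exposed group.

2.074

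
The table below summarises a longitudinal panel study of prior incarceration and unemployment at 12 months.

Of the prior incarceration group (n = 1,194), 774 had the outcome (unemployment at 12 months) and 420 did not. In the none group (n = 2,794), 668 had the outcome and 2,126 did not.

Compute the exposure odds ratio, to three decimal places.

5.865

From the description: a = 774, b = 420, c = 668, d = 2126.
OR = (a·d)/(b·c) = (774 × 2126) / (420 × 668) = 1645524 / 280560 = 5.86514
The odds of unemployment at 12 months are about 5.87 times as high in the prior incarceration group.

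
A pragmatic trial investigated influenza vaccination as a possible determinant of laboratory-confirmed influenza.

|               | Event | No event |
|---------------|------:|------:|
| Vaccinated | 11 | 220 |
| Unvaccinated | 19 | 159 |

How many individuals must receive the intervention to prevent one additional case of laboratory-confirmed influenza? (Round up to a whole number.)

Risk in treated group = 11/231 = 0.04762; risk in control = 19/178 = 0.10674.
Absolute risk reduction = 0.10674 − 0.04762 = 0.05912
NNT = 1 / ARR = 1 / 0.05912 = 16.914 → round up → 17

17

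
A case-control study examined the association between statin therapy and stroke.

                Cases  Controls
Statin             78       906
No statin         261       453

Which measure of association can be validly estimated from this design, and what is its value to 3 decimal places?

0.149

Cells: a = 78, b = 906, c = 261, d = 453.
This is a case-control study: participants were sampled on outcome status, so risks in the source population cannot be estimated directly — relative risk is not valid here. The odds ratio is the appropriate measure.
OR = (a·d)/(b·c) = (78 × 453) / (906 × 261) = 35334 / 236466 = 0.14943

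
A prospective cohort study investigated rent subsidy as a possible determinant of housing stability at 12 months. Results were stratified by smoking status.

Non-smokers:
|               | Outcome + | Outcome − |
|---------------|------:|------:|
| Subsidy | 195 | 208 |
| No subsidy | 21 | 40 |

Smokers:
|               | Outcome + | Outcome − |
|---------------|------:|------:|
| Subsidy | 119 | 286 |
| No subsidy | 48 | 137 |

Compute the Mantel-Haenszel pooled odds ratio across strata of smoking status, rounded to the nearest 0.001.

1.360

OR_MH = Σ(aᵢdᵢ/nᵢ) / Σ(bᵢcᵢ/nᵢ), where nᵢ is the stratum total.
Stratum 1 (Non-smokers): n = 464; a·d/n = 195·40/464 = 16.8103; b·c/n = 208·21/464 = 9.4138
Stratum 2 (Smokers): n = 590; a·d/n = 119·137/590 = 27.6322; b·c/n = 286·48/590 = 23.2678
OR_MH = (16.8103 + 27.6322) / (9.4138 + 23.2678) = 44.4425 / 32.6816 = 1.35986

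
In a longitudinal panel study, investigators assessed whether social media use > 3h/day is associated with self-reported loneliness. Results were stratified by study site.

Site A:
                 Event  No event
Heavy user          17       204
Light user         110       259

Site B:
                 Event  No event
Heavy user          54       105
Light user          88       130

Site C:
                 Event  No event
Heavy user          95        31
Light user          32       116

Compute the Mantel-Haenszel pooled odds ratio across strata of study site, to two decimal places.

OR_MH = Σ(aᵢdᵢ/nᵢ) / Σ(bᵢcᵢ/nᵢ), where nᵢ is the stratum total.
Stratum 1 (Site A): n = 590; a·d/n = 17·259/590 = 7.4627; b·c/n = 204·110/590 = 38.0339
Stratum 2 (Site B): n = 377; a·d/n = 54·130/377 = 18.6207; b·c/n = 105·88/377 = 24.5093
Stratum 3 (Site C): n = 274; a·d/n = 95·116/274 = 40.2190; b·c/n = 31·32/274 = 3.6204
OR_MH = (7.4627 + 18.6207 + 40.2190) / (38.0339 + 24.5093 + 3.6204) = 66.3024 / 66.1636 = 1.00210

1.00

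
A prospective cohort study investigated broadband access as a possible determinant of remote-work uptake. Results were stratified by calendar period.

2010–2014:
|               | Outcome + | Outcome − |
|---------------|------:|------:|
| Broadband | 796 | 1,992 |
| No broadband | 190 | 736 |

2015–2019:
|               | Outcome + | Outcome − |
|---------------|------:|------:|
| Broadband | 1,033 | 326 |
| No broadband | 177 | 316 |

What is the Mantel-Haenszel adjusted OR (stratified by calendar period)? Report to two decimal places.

OR_MH = Σ(aᵢdᵢ/nᵢ) / Σ(bᵢcᵢ/nᵢ), where nᵢ is the stratum total.
Stratum 1 (2010–2014): n = 3714; a·d/n = 796·736/3714 = 157.7426; b·c/n = 1992·190/3714 = 101.9063
Stratum 2 (2015–2019): n = 1852; a·d/n = 1033·316/1852 = 176.2570; b·c/n = 326·177/1852 = 31.1566
OR_MH = (157.7426 + 176.2570) / (101.9063 + 31.1566) = 333.9996 / 133.0629 = 2.51009

2.51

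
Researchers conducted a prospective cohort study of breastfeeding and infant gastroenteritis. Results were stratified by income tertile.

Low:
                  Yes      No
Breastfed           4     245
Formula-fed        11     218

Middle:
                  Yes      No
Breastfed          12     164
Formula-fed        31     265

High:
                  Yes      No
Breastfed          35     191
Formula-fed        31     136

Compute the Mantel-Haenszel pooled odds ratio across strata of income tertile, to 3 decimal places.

OR_MH = Σ(aᵢdᵢ/nᵢ) / Σ(bᵢcᵢ/nᵢ), where nᵢ is the stratum total.
Stratum 1 (Low): n = 478; a·d/n = 4·218/478 = 1.8243; b·c/n = 245·11/478 = 5.6381
Stratum 2 (Middle): n = 472; a·d/n = 12·265/472 = 6.7373; b·c/n = 164·31/472 = 10.7712
Stratum 3 (High): n = 393; a·d/n = 35·136/393 = 12.1120; b·c/n = 191·31/393 = 15.0662
OR_MH = (1.8243 + 6.7373 + 12.1120) / (5.6381 + 10.7712 + 15.0662) = 20.6735 / 31.4754 = 0.65681

0.657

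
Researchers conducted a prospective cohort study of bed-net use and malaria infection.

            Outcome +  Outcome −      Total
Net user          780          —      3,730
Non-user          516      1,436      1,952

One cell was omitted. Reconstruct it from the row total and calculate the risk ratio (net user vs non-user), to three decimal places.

0.791

The missing cell is in the exposed row: 3730 − 780 = 2950.
So a = 780, b = 2950, c = 516, d = 1436.
RR = [a/(a+b)] / [c/(c+d)] = (780/3730) / (516/1952) = 0.20912/0.26434 = 0.79107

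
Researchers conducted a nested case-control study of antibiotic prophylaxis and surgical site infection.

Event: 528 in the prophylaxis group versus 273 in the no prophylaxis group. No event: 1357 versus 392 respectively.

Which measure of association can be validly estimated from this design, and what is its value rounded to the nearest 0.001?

0.559

From the description: a = 528, b = 1357, c = 273, d = 392.
This is a nested case-control study: participants were sampled on outcome status, so risks in the source population cannot be estimated directly — relative risk is not valid here. The odds ratio is the appropriate measure.
OR = (a·d)/(b·c) = (528 × 392) / (1357 × 273) = 206976 / 370461 = 0.55870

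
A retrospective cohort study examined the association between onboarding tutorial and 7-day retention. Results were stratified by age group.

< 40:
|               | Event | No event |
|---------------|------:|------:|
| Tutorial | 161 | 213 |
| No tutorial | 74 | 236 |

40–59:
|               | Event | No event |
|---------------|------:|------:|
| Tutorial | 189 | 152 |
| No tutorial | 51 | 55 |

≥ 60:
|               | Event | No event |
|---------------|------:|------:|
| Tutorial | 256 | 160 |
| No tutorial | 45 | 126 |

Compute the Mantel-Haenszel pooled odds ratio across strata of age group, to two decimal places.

OR_MH = Σ(aᵢdᵢ/nᵢ) / Σ(bᵢcᵢ/nᵢ), where nᵢ is the stratum total.
Stratum 1 (< 40): n = 684; a·d/n = 161·236/684 = 55.5497; b·c/n = 213·74/684 = 23.0439
Stratum 2 (40–59): n = 447; a·d/n = 189·55/447 = 23.2550; b·c/n = 152·51/447 = 17.3423
Stratum 3 (≥ 60): n = 587; a·d/n = 256·126/587 = 54.9506; b·c/n = 160·45/587 = 12.2658
OR_MH = (55.5497 + 23.2550 + 54.9506) / (23.0439 + 17.3423 + 12.2658) = 133.7553 / 52.6519 = 2.54037

2.54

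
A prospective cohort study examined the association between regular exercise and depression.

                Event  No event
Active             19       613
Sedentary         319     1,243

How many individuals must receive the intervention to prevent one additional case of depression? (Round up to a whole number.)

Risk in treated group = 19/632 = 0.03006; risk in control = 319/1562 = 0.20423.
Absolute risk reduction = 0.20423 − 0.03006 = 0.17416
NNT = 1 / ARR = 1 / 0.17416 = 5.742 → round up → 6

6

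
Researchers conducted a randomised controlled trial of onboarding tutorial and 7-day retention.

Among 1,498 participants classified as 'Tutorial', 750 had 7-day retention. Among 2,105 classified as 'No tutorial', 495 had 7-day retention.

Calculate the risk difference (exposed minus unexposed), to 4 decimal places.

From the description: a = 750, b = 748, c = 495, d = 1610.
Risk in exposed = 750/1498 = 0.500668; risk in unexposed = 495/2105 = 0.235154.
Risk difference = 0.500668 − 0.235154 = 0.265513

0.2655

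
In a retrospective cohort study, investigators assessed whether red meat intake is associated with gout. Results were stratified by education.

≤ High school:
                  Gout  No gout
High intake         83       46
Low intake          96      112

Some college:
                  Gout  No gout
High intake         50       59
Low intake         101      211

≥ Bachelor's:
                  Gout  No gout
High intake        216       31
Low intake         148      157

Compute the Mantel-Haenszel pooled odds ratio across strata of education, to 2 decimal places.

3.21

OR_MH = Σ(aᵢdᵢ/nᵢ) / Σ(bᵢcᵢ/nᵢ), where nᵢ is the stratum total.
Stratum 1 (≤ High school): n = 337; a·d/n = 83·112/337 = 27.5846; b·c/n = 46·96/337 = 13.1039
Stratum 2 (Some college): n = 421; a·d/n = 50·211/421 = 25.0594; b·c/n = 59·101/421 = 14.1544
Stratum 3 (≥ Bachelor's): n = 552; a·d/n = 216·157/552 = 61.4348; b·c/n = 31·148/552 = 8.3116
OR_MH = (27.5846 + 25.0594 + 61.4348) / (13.1039 + 14.1544 + 8.3116) = 114.0787 / 35.5698 = 3.20718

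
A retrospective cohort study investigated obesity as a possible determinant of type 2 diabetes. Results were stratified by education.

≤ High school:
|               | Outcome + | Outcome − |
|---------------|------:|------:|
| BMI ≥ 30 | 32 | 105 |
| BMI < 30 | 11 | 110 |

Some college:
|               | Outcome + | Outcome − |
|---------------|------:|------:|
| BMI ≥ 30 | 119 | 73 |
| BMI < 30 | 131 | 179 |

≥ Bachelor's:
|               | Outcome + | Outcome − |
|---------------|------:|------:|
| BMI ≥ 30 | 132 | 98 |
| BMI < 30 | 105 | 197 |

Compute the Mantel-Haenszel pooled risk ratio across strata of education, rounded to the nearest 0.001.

RR_MH = Σ(aᵢ·n₀ᵢ/nᵢ) / Σ(cᵢ·n₁ᵢ/nᵢ), with n₁ᵢ = aᵢ+bᵢ (exposed), n₀ᵢ = cᵢ+dᵢ (unexposed), nᵢ = n₁ᵢ+n₀ᵢ.
Stratum 1 (≤ High school): n₁ = 137, n₀ = 121, n = 258; a·n₀/n = 32·121/258 = 15.0078; c·n₁/n = 11·137/258 = 5.8411
Stratum 2 (Some college): n₁ = 192, n₀ = 310, n = 502; a·n₀/n = 119·310/502 = 73.4861; c·n₁/n = 131·192/502 = 50.1036
Stratum 3 (≥ Bachelor's): n₁ = 230, n₀ = 302, n = 532; a·n₀/n = 132·302/532 = 74.9323; c·n₁/n = 105·230/532 = 45.3947
RR_MH = (15.0078 + 73.4861 + 74.9323) / (5.8411 + 50.1036 + 45.3947) = 163.4261 / 101.3394 = 1.61266

1.613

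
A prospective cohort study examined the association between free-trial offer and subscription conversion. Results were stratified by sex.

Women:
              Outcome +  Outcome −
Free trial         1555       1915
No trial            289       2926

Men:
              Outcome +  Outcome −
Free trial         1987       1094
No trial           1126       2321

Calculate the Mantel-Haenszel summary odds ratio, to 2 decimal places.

OR_MH = Σ(aᵢdᵢ/nᵢ) / Σ(bᵢcᵢ/nᵢ), where nᵢ is the stratum total.
Stratum 1 (Women): n = 6685; a·d/n = 1555·2926/6685 = 680.6178; b·c/n = 1915·289/6685 = 82.7876
Stratum 2 (Men): n = 6528; a·d/n = 1987·2321/6528 = 706.4686; b·c/n = 1094·1126/6528 = 188.7016
OR_MH = (680.6178 + 706.4686) / (82.7876 + 188.7016) = 1387.0864 / 271.4892 = 5.10918

5.11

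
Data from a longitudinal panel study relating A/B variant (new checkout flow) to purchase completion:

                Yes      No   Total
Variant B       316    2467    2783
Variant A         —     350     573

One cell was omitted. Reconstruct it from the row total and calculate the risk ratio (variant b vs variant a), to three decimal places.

The missing cell is in the unexposed row: 573 − 350 = 223.
So a = 316, b = 2467, c = 223, d = 350.
RR = [a/(a+b)] / [c/(c+d)] = (316/2783) / (223/573) = 0.11355/0.38918 = 0.29176

0.292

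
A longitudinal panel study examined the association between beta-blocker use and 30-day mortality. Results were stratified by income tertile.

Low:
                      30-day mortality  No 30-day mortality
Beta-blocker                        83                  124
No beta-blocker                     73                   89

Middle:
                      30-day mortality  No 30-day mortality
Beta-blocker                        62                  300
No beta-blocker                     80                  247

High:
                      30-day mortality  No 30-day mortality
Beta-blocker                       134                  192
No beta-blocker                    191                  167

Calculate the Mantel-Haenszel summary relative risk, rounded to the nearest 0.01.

0.78

RR_MH = Σ(aᵢ·n₀ᵢ/nᵢ) / Σ(cᵢ·n₁ᵢ/nᵢ), with n₁ᵢ = aᵢ+bᵢ (exposed), n₀ᵢ = cᵢ+dᵢ (unexposed), nᵢ = n₁ᵢ+n₀ᵢ.
Stratum 1 (Low): n₁ = 207, n₀ = 162, n = 369; a·n₀/n = 83·162/369 = 36.4390; c·n₁/n = 73·207/369 = 40.9512
Stratum 2 (Middle): n₁ = 362, n₀ = 327, n = 689; a·n₀/n = 62·327/689 = 29.4253; c·n₁/n = 80·362/689 = 42.0319
Stratum 3 (High): n₁ = 326, n₀ = 358, n = 684; a·n₀/n = 134·358/684 = 70.1345; c·n₁/n = 191·326/684 = 91.0322
RR_MH = (36.4390 + 29.4253 + 70.1345) / (40.9512 + 42.0319 + 91.0322) = 135.9988 / 174.0153 = 0.78153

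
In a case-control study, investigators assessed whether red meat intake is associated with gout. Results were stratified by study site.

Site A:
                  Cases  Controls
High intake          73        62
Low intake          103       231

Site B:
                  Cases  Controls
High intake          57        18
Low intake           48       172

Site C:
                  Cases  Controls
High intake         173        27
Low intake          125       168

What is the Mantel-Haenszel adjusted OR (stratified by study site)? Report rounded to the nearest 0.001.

5.478

OR_MH = Σ(aᵢdᵢ/nᵢ) / Σ(bᵢcᵢ/nᵢ), where nᵢ is the stratum total.
Stratum 1 (Site A): n = 469; a·d/n = 73·231/469 = 35.9552; b·c/n = 62·103/469 = 13.6162
Stratum 2 (Site B): n = 295; a·d/n = 57·172/295 = 33.2339; b·c/n = 18·48/295 = 2.9288
Stratum 3 (Site C): n = 493; a·d/n = 173·168/493 = 58.9533; b·c/n = 27·125/493 = 6.8458
OR_MH = (35.9552 + 33.2339 + 58.9533) / (13.6162 + 2.9288 + 6.8458) = 128.1425 / 23.3909 = 5.47831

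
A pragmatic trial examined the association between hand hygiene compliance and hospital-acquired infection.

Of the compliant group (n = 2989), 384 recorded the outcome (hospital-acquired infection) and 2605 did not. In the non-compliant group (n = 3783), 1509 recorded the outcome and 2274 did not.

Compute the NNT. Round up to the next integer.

4

Risk in treated group = 384/2989 = 0.12847; risk in control = 1509/3783 = 0.39889.
Absolute risk reduction = 0.39889 − 0.12847 = 0.27042
NNT = 1 / ARR = 1 / 0.27042 = 3.698 → round up → 4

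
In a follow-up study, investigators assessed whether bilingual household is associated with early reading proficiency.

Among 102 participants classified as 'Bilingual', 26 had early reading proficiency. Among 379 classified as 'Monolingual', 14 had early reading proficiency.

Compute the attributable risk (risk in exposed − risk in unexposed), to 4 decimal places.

From the description: a = 26, b = 76, c = 14, d = 365.
Risk in exposed = 26/102 = 0.254902; risk in unexposed = 14/379 = 0.036939.
Risk difference = 0.254902 − 0.036939 = 0.217963

0.2180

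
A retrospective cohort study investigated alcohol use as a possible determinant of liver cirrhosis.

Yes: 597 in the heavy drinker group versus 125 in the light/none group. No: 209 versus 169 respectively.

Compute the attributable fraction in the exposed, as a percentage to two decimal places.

42.60

From the description: a = 597, b = 209, c = 125, d = 169.
Risk in exposed = 597/806 = 0.74069; risk in unexposed = 125/294 = 0.42517.
RR = 0.74069/0.42517 = 1.74211
AR% = (RR − 1)/RR × 100 = (1.74211 − 1)/1.74211 × 100 = 42.5985%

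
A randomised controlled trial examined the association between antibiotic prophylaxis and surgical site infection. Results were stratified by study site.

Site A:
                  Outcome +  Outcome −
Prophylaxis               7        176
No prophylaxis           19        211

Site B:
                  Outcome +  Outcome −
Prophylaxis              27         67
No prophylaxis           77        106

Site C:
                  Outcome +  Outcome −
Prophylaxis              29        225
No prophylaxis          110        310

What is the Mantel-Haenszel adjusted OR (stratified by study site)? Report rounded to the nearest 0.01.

OR_MH = Σ(aᵢdᵢ/nᵢ) / Σ(bᵢcᵢ/nᵢ), where nᵢ is the stratum total.
Stratum 1 (Site A): n = 413; a·d/n = 7·211/413 = 3.5763; b·c/n = 176·19/413 = 8.0969
Stratum 2 (Site B): n = 277; a·d/n = 27·106/277 = 10.3321; b·c/n = 67·77/277 = 18.6245
Stratum 3 (Site C): n = 674; a·d/n = 29·310/674 = 13.3383; b·c/n = 225·110/674 = 36.7211
OR_MH = (3.5763 + 10.3321 + 13.3383) / (8.0969 + 18.6245 + 36.7211) = 27.2467 / 63.4425 = 0.42947

0.43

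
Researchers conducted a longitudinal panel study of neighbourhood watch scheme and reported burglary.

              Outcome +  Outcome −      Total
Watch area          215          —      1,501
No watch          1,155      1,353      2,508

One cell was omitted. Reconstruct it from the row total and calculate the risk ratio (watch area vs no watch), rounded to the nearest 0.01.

The missing cell is in the exposed row: 1501 − 215 = 1286.
So a = 215, b = 1286, c = 1155, d = 1353.
RR = [a/(a+b)] / [c/(c+d)] = (215/1501) / (1155/2508) = 0.14324/0.46053 = 0.31103

0.31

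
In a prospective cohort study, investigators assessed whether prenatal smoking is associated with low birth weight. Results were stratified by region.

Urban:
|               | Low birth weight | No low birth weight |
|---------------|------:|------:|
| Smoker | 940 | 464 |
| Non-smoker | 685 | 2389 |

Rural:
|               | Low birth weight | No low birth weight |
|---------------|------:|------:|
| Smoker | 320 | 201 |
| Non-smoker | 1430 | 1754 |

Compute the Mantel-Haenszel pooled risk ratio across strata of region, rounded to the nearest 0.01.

RR_MH = Σ(aᵢ·n₀ᵢ/nᵢ) / Σ(cᵢ·n₁ᵢ/nᵢ), with n₁ᵢ = aᵢ+bᵢ (exposed), n₀ᵢ = cᵢ+dᵢ (unexposed), nᵢ = n₁ᵢ+n₀ᵢ.
Stratum 1 (Urban): n₁ = 1404, n₀ = 3074, n = 4478; a·n₀/n = 940·3074/4478 = 645.2791; c·n₁/n = 685·1404/4478 = 214.7700
Stratum 2 (Rural): n₁ = 521, n₀ = 3184, n = 3705; a·n₀/n = 320·3184/3705 = 275.0013; c·n₁/n = 1430·521/3705 = 201.0877
RR_MH = (645.2791 + 275.0013) / (214.7700 + 201.0877) = 920.2805 / 415.8577 = 2.21297

2.21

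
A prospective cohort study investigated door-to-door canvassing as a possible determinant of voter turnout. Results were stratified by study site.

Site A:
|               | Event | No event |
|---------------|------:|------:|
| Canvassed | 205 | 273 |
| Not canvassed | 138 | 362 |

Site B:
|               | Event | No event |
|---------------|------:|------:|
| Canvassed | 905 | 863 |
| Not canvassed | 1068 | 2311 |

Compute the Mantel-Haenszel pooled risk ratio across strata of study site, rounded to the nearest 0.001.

1.609

RR_MH = Σ(aᵢ·n₀ᵢ/nᵢ) / Σ(cᵢ·n₁ᵢ/nᵢ), with n₁ᵢ = aᵢ+bᵢ (exposed), n₀ᵢ = cᵢ+dᵢ (unexposed), nᵢ = n₁ᵢ+n₀ᵢ.
Stratum 1 (Site A): n₁ = 478, n₀ = 500, n = 978; a·n₀/n = 205·500/978 = 104.8057; c·n₁/n = 138·478/978 = 67.4479
Stratum 2 (Site B): n₁ = 1768, n₀ = 3379, n = 5147; a·n₀/n = 905·3379/5147 = 594.1315; c·n₁/n = 1068·1768/5147 = 366.8591
RR_MH = (104.8057 + 594.1315) / (67.4479 + 366.8591) = 698.9373 / 434.3070 = 1.60932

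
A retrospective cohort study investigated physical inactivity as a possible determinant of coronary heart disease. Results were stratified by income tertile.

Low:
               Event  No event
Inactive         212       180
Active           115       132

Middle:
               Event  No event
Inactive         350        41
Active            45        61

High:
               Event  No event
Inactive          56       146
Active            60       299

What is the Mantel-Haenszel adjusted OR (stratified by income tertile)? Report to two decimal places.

2.25

OR_MH = Σ(aᵢdᵢ/nᵢ) / Σ(bᵢcᵢ/nᵢ), where nᵢ is the stratum total.
Stratum 1 (Low): n = 639; a·d/n = 212·132/639 = 43.7934; b·c/n = 180·115/639 = 32.3944
Stratum 2 (Middle): n = 497; a·d/n = 350·61/497 = 42.9577; b·c/n = 41·45/497 = 3.7123
Stratum 3 (High): n = 561; a·d/n = 56·299/561 = 29.8467; b·c/n = 146·60/561 = 15.6150
OR_MH = (43.7934 + 42.9577 + 29.8467) / (32.3944 + 3.7123 + 15.6150) = 116.5979 / 51.7216 = 2.25434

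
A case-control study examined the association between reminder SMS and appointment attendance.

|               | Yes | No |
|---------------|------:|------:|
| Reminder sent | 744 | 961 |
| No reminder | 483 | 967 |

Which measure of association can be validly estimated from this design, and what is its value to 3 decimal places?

1.550

Cells: a = 744, b = 961, c = 483, d = 967.
This is a case-control study: participants were sampled on outcome status, so risks in the source population cannot be estimated directly — relative risk is not valid here. The odds ratio is the appropriate measure.
OR = (a·d)/(b·c) = (744 × 967) / (961 × 483) = 719448 / 464163 = 1.54999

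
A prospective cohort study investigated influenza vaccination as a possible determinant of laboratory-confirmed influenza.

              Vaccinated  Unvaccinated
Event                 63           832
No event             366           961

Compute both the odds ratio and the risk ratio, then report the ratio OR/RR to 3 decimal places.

Reading the table with exposure as columns: a = 63 (Vaccinated, case), b = 366 (Vaccinated, non-case), c = 832 (Unvaccinated, case), d = 961.
OR = (63·961)/(366·832) = 60543/304512 = 0.19882
Risk in exposed = 63/429 = 0.14685; risk in unexposed = 832/1793 = 0.46403; RR = 0.31648
OR/RR = 0.19882 / 0.31648 = 0.62823
The outcome is not rare, so the OR lies further from 1 than the RR.

0.628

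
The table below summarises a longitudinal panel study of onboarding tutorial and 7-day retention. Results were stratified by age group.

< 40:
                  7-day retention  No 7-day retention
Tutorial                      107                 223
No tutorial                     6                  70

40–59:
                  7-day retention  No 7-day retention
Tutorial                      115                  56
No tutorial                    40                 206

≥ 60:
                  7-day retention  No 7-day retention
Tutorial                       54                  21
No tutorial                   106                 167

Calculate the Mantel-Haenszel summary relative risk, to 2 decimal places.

RR_MH = Σ(aᵢ·n₀ᵢ/nᵢ) / Σ(cᵢ·n₁ᵢ/nᵢ), with n₁ᵢ = aᵢ+bᵢ (exposed), n₀ᵢ = cᵢ+dᵢ (unexposed), nᵢ = n₁ᵢ+n₀ᵢ.
Stratum 1 (< 40): n₁ = 330, n₀ = 76, n = 406; a·n₀/n = 107·76/406 = 20.0296; c·n₁/n = 6·330/406 = 4.8768
Stratum 2 (40–59): n₁ = 171, n₀ = 246, n = 417; a·n₀/n = 115·246/417 = 67.8417; c·n₁/n = 40·171/417 = 16.4029
Stratum 3 (≥ 60): n₁ = 75, n₀ = 273, n = 348; a·n₀/n = 54·273/348 = 42.3621; c·n₁/n = 106·75/348 = 22.8448
RR_MH = (20.0296 + 67.8417 + 42.3621) / (4.8768 + 16.4029 + 22.8448) = 130.2334 / 44.1246 = 2.95149

2.95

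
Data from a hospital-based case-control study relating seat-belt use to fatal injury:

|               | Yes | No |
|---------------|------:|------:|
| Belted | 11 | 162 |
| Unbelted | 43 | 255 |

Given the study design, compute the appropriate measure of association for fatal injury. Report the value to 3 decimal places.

Cells: a = 11, b = 162, c = 43, d = 255.
This is a hospital-based case-control study: participants were sampled on outcome status, so risks in the source population cannot be estimated directly — relative risk is not valid here. The odds ratio is the appropriate measure.
OR = (a·d)/(b·c) = (11 × 255) / (162 × 43) = 2805 / 6966 = 0.40267

0.403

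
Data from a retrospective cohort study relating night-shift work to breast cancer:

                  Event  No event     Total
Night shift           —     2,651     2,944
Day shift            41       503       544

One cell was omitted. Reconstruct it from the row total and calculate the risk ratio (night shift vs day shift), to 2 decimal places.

The missing cell is in the exposed row: 2944 − 2651 = 293.
So a = 293, b = 2651, c = 41, d = 503.
RR = [a/(a+b)] / [c/(c+d)] = (293/2944) / (41/544) = 0.09952/0.07537 = 1.32052

1.32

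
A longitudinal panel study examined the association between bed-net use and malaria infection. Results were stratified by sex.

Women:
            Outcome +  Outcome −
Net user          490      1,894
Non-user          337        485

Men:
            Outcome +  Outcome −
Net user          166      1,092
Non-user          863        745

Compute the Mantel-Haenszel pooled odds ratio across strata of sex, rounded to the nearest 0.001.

0.222

OR_MH = Σ(aᵢdᵢ/nᵢ) / Σ(bᵢcᵢ/nᵢ), where nᵢ is the stratum total.
Stratum 1 (Women): n = 3206; a·d/n = 490·485/3206 = 74.1266; b·c/n = 1894·337/3206 = 199.0886
Stratum 2 (Men): n = 2866; a·d/n = 166·745/2866 = 43.1507; b·c/n = 1092·863/2866 = 328.8193
OR_MH = (74.1266 + 43.1507) / (199.0886 + 328.8193) = 117.2774 / 527.9078 = 0.22216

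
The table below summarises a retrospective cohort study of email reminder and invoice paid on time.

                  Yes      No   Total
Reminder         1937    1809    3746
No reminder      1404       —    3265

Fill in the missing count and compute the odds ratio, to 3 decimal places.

1.419

The missing cell is in the unexposed row: 3265 − 1404 = 1861.
So a = 1937, b = 1809, c = 1404, d = 1861.
OR = (a·d)/(b·c) = (1937 × 1861) / (1809 × 1404) = 3604757 / 2539836 = 1.41929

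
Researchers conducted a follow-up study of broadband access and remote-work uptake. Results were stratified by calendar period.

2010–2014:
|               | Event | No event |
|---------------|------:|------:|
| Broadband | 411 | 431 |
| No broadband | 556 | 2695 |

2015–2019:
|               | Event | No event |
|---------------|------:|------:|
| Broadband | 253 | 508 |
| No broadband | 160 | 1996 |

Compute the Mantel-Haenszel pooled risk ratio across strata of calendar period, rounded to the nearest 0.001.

RR_MH = Σ(aᵢ·n₀ᵢ/nᵢ) / Σ(cᵢ·n₁ᵢ/nᵢ), with n₁ᵢ = aᵢ+bᵢ (exposed), n₀ᵢ = cᵢ+dᵢ (unexposed), nᵢ = n₁ᵢ+n₀ᵢ.
Stratum 1 (2010–2014): n₁ = 842, n₀ = 3251, n = 4093; a·n₀/n = 411·3251/4093 = 326.4503; c·n₁/n = 556·842/4093 = 114.3787
Stratum 2 (2015–2019): n₁ = 761, n₀ = 2156, n = 2917; a·n₀/n = 253·2156/2917 = 186.9962; c·n₁/n = 160·761/2917 = 41.7415
RR_MH = (326.4503 + 186.9962) / (114.3787 + 41.7415) = 513.4465 / 156.1202 = 3.28879

3.289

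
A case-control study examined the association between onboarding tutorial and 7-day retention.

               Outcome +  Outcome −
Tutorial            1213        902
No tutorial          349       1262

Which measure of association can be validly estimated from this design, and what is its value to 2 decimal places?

4.86

Cells: a = 1213, b = 902, c = 349, d = 1262.
This is a case-control study: participants were sampled on outcome status, so risks in the source population cannot be estimated directly — relative risk is not valid here. The odds ratio is the appropriate measure.
OR = (a·d)/(b·c) = (1213 × 1262) / (902 × 349) = 1530806 / 314798 = 4.86282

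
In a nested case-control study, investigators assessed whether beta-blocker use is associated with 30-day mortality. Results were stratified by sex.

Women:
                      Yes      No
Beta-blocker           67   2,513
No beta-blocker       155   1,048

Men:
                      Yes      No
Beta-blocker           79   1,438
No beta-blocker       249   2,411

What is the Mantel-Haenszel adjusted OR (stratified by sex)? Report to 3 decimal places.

OR_MH = Σ(aᵢdᵢ/nᵢ) / Σ(bᵢcᵢ/nᵢ), where nᵢ is the stratum total.
Stratum 1 (Women): n = 3783; a·d/n = 67·1048/3783 = 18.5609; b·c/n = 2513·155/3783 = 102.9646
Stratum 2 (Men): n = 4177; a·d/n = 79·2411/4177 = 45.5995; b·c/n = 1438·249/4177 = 85.7223
OR_MH = (18.5609 + 45.5995) / (102.9646 + 85.7223) = 64.1604 / 188.6869 = 0.34004

0.340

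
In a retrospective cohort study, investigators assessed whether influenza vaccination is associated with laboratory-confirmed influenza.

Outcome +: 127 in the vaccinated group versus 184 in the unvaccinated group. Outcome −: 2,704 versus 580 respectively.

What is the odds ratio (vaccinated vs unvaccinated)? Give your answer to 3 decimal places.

From the description: a = 127, b = 2704, c = 184, d = 580.
OR = (a·d)/(b·c) = (127 × 580) / (2704 × 184) = 73660 / 497536 = 0.14805
Exposure is associated with lower odds of laboratory-confirmed influenza (OR = 0.15 < 1).

0.148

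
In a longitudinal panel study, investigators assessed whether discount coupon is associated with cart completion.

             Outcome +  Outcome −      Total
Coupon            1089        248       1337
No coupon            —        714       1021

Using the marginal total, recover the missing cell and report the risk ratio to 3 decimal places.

The missing cell is in the unexposed row: 1021 − 714 = 307.
So a = 1089, b = 248, c = 307, d = 714.
RR = [a/(a+b)] / [c/(c+d)] = (1089/1337) / (307/1021) = 0.81451/0.30069 = 2.70884

2.709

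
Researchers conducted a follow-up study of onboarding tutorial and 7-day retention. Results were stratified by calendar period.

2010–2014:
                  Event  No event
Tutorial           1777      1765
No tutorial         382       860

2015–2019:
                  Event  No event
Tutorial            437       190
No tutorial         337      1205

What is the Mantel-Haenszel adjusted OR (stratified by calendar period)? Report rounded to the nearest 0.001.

OR_MH = Σ(aᵢdᵢ/nᵢ) / Σ(bᵢcᵢ/nᵢ), where nᵢ is the stratum total.
Stratum 1 (2010–2014): n = 4784; a·d/n = 1777·860/4784 = 319.4440; b·c/n = 1765·382/4784 = 140.9344
Stratum 2 (2015–2019): n = 2169; a·d/n = 437·1205/2169 = 242.7778; b·c/n = 190·337/2169 = 29.5205
OR_MH = (319.4440 + 242.7778) / (140.9344 + 29.5205) = 562.2218 / 170.4549 = 3.29836

3.298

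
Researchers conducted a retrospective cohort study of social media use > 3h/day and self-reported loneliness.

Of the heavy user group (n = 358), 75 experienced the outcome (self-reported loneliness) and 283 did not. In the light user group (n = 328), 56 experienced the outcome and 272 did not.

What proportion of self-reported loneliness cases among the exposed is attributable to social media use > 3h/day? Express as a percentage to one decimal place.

From the description: a = 75, b = 283, c = 56, d = 272.
Risk in exposed = 75/358 = 0.20950; risk in unexposed = 56/328 = 0.17073.
RR = 0.20950/0.17073 = 1.22706
AR% = (RR − 1)/RR × 100 = (1.22706 − 1)/1.22706 × 100 = 18.5041%

18.5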